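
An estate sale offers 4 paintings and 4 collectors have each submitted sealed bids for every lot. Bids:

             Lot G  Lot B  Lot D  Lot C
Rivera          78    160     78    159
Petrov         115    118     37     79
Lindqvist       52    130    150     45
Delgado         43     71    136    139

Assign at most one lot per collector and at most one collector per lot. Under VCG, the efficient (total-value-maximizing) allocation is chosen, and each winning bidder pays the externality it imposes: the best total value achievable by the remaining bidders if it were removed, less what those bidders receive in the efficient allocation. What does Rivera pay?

Efficient allocation: Rivera→Lot B ($160), Petrov→Lot G ($115), Lindqvist→Lot D ($150), Delgado→Lot C ($139); total welfare W = $564.
Rivera receives Lot B at value $160, so the others get W − 160 = $404.
Without Rivera: best allocation of the remaining 3 bidders over all 4 lots is Petrov→Lot B ($118), Lindqvist→Lot D ($150), Delgado→Lot C ($139), total $407.
VCG payment = (others' best without Rivera) − (others' welfare with Rivera) = 407 − 404 = $3.

Rivera pays $3.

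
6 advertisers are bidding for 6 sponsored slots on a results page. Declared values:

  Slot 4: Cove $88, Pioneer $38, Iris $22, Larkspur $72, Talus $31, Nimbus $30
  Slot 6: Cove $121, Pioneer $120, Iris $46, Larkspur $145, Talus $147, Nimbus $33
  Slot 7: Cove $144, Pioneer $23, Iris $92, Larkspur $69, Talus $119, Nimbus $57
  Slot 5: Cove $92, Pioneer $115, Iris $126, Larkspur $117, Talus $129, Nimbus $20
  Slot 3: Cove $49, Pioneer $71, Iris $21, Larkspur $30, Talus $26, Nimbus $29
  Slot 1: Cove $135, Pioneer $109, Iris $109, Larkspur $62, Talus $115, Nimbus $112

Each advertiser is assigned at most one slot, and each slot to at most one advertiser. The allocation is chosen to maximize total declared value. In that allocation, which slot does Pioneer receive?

Optimal: Cove→Slot 7 ($144), Pioneer→Slot 3 ($71), Iris→Slot 5 ($126), Larkspur→Slot 4 ($72), Talus→Slot 6 ($147), Nimbus→Slot 1 ($112) — total 144+71+126+72+147+112 = $672.
Every other assignment is strictly worse.
Pioneer's own top slot is Slot 6 ($120), but forcing Pioneer→Slot 6 and reassigning the rest optimally gives only $606 — worse by 66.

Pioneer receives Slot 3.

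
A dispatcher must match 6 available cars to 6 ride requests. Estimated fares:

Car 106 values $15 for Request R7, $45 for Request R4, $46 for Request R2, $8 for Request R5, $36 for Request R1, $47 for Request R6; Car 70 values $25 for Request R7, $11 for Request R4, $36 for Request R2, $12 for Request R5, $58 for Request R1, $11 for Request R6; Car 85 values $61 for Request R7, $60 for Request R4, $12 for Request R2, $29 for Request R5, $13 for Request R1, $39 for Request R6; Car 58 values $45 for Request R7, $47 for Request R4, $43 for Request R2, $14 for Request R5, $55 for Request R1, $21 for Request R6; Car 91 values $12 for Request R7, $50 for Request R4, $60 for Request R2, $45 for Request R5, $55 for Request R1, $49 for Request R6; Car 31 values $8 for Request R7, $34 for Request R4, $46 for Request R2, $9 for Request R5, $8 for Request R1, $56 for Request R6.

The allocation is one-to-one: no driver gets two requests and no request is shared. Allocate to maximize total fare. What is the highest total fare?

Max total: $313

This is the linear assignment problem.
Optimal: Car 106→Request R2 ($46), Car 70→Request R1 ($58), Car 85→Request R7 ($61), Car 58→Request R4 ($47), Car 91→Request R5 ($45), Car 31→Request R6 ($56) — total 46+58+61+47+45+56 = $313.
Max-entry greedy (repeatedly take the single best remaining cell) gives $290, worse by 23.
Every other assignment is strictly worse.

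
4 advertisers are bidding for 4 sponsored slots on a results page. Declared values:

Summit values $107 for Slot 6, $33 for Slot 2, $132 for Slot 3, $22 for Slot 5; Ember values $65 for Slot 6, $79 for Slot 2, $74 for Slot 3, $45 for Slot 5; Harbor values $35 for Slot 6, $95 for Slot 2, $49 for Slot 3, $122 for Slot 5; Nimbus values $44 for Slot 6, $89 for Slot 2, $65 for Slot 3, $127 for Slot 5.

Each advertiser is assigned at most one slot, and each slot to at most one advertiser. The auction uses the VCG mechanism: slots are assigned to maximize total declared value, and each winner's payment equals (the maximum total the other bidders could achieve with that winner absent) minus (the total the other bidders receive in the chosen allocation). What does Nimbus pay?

Nimbus pays $41.

Efficient allocation: Summit→Slot 3 ($132), Ember→Slot 6 ($65), Harbor→Slot 2 ($95), Nimbus→Slot 5 ($127); total welfare W = $419.
Nimbus receives Slot 5 at value $127, so the others get W − 127 = $292.
Without Nimbus: best allocation of the remaining 3 bidders over all 4 slots is Summit→Slot 3 ($132), Ember→Slot 2 ($79), Harbor→Slot 5 ($122), total $333.
VCG payment = (others' best without Nimbus) − (others' welfare with Nimbus) = 333 − 292 = $41.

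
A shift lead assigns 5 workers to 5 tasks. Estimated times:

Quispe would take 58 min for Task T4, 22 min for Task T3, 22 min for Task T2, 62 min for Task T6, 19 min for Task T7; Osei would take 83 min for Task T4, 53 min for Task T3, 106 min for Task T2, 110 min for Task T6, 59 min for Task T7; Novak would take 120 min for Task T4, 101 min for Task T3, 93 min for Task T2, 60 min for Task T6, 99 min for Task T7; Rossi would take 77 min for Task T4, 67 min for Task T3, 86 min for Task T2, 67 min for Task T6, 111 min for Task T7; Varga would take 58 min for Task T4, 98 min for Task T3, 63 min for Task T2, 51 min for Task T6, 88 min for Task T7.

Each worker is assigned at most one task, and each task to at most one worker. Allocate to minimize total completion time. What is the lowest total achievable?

This is a one-to-one assignment (minimum-cost bipartite matching).
Optimal: Quispe→Task T2 (22 min), Osei→Task T7 (59 min), Novak→Task T6 (60 min), Rossi→Task T3 (67 min), Varga→Task T4 (58 min) — total 22+59+60+67+58 = 266 min.
Row-greedy (each worker in turn takes its cheapest remaining task) gives 272 min, worse by 6.
Checked against all permutations: 266 min is optimal.

Minimum total: 266 min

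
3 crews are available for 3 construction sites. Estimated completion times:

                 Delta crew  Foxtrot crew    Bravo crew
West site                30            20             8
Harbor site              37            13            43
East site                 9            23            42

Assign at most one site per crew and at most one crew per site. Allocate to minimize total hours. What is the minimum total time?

Optimal: Delta crew→East site (9 hours), Foxtrot crew→Harbor site (13 hours), Bravo crew→West site (8 hours) — total 9+13+8 = 30 hours.
Swapping Bravo crew↔Foxtrot crew (Bravo crew→Harbor site 43 hours, Foxtrot crew→West site 20 hours) adds 42.
Checked against all permutations: 30 hours is optimal.

Minimum total: 30 hours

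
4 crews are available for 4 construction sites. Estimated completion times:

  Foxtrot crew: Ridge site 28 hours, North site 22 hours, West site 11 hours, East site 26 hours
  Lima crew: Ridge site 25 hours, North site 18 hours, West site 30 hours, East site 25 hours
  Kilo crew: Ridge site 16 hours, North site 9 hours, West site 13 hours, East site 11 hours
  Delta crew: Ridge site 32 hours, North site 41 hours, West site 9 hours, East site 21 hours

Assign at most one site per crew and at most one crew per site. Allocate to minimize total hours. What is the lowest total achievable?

Treat this as an assignment problem: match each crew to one site.
Optimal: Foxtrot crew→Ridge site (28 hours), Lima crew→North site (18 hours), Kilo crew→East site (11 hours), Delta crew→West site (9 hours) — total 28+18+11+9 = 66 hours.
Row-greedy (each crew in turn takes its cheapest remaining site) gives 72 hours, worse by 6.
Swapping Foxtrot crew↔Delta crew (Foxtrot crew→West site 11 hours, Delta crew→Ridge site 32 hours) adds 6.
Checked against all permutations: 66 hours is optimal.

Minimum total: 66 hours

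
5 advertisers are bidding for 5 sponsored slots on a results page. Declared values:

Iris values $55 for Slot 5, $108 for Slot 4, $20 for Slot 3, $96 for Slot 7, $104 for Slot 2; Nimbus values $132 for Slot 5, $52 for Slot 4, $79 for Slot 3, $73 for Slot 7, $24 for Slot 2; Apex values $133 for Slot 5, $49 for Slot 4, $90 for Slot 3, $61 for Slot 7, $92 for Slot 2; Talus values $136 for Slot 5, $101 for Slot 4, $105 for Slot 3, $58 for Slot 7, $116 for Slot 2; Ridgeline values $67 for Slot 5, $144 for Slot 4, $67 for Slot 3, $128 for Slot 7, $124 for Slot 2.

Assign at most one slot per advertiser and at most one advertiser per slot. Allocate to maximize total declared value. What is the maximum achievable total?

This is the linear assignment problem.
Optimal: Iris→Slot 7 ($96), Nimbus→Slot 5 ($132), Apex→Slot 3 ($90), Talus→Slot 2 ($116), Ridgeline→Slot 4 ($144) — total 96+132+90+116+144 = $578.
Max-entry greedy (repeatedly take the single best remaining cell) gives $547, worse by 31.
Next-best assignment: Iris→Slot 4, Nimbus→Slot 5, Apex→Slot 3, Talus→Slot 2, Ridgeline→Slot 7 = $574.
Every other assignment is strictly worse.

Maximum total: $578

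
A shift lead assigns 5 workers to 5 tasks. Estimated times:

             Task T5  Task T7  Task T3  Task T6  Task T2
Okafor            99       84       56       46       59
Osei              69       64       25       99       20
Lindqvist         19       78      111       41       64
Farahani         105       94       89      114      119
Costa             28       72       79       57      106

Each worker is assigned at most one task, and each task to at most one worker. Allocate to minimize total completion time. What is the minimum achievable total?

Optimal: Okafor→Task T3 (56 min), Osei→Task T2 (20 min), Lindqvist→Task T6 (41 min), Farahani→Task T7 (94 min), Costa→Task T5 (28 min) — total 56+20+41+94+28 = 239 min.
Min-entry greedy (repeatedly take the single cheapest remaining cell) gives 246 min, worse by 7.
No other one-to-one assignment undercuts 239 min.

Minimum total: 239 min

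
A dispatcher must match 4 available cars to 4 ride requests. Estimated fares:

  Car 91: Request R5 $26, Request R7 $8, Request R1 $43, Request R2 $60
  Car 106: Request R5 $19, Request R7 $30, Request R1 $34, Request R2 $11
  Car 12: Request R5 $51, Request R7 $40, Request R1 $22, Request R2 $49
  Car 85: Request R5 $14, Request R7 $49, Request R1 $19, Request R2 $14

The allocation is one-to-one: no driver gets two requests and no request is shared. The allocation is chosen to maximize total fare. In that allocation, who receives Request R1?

Car 106 receives Request R1.

This is the linear assignment problem.
Optimal: Car 91→Request R2 ($60), Car 106→Request R1 ($34), Car 12→Request R5 ($51), Car 85→Request R7 ($49) — total 60+34+51+49 = $194.
Column-greedy (each request in turn goes to its best remaining driver) gives $154, worse by 40.
Swapping Car 85↔Car 91 (Car 85→Request R2 $14, Car 91→Request R7 $8) loses 87.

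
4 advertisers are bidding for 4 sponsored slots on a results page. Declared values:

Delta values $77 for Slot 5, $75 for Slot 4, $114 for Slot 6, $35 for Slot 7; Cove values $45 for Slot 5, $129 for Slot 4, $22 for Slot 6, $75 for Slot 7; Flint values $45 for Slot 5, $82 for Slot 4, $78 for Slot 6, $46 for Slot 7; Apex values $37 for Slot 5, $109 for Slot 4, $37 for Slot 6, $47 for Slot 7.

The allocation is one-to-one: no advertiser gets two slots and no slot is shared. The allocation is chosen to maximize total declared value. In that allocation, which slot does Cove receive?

Cove receives Slot 7.

Optimal: Delta→Slot 6 ($114), Cove→Slot 7 ($75), Flint→Slot 5 ($45), Apex→Slot 4 ($109) — total 114+75+45+109 = $343.
Row-greedy (each advertiser in turn takes its best remaining slot) gives $326, worse by 17.
Swapping Apex↔Flint (Apex→Slot 5 $37, Flint→Slot 4 $82) loses 35.
Checked against all permutations: $343 is optimal.
Cove's own top slot is Slot 4 ($129), but forcing Cove→Slot 4 and reassigning the rest optimally gives only $335 — worse by 8.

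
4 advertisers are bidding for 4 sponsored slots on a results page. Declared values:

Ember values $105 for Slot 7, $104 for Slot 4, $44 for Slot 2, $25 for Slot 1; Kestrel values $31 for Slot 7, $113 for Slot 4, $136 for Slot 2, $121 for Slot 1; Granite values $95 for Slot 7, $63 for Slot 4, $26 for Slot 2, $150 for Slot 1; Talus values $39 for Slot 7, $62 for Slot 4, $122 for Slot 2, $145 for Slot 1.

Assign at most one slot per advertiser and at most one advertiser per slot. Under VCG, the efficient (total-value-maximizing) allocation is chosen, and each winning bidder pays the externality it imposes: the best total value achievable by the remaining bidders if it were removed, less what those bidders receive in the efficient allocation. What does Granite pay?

Granite pays $46.

Efficient allocation: Ember→Slot 7 ($105), Kestrel→Slot 4 ($113), Granite→Slot 1 ($150), Talus→Slot 2 ($122); total welfare W = $490.
Granite receives Slot 1 at value $150, so the others get W − 150 = $340.
Without Granite: best allocation of the remaining 3 bidders over all 4 slots is Ember→Slot 7 ($105), Kestrel→Slot 2 ($136), Talus→Slot 1 ($145), total $386.
VCG payment = (others' best without Granite) − (others' welfare with Granite) = 386 − 340 = $46.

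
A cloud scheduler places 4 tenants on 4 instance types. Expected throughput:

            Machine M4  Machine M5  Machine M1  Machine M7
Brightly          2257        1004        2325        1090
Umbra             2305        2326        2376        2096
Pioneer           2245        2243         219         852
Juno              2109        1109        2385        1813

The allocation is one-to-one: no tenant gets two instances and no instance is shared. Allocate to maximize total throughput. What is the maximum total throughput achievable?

Max total: 8981 ops/s

Optimal: Brightly→Machine M4 (2257 ops/s), Umbra→Machine M7 (2096 ops/s), Pioneer→Machine M5 (2243 ops/s), Juno→Machine M1 (2385 ops/s) — total 2257+2096+2243+2385 = 8981 ops/s.
Column-greedy (each instance in turn goes to its best remaining tenant) gives 8023 ops/s, worse by 958.
Next-best assignment: Brightly→Machine M1, Umbra→Machine M7, Pioneer→Machine M5, Juno→Machine M4 = 8773 ops/s.
Swapping Juno↔Brightly (Juno→Machine M4 2109 ops/s, Brightly→Machine M1 2325 ops/s) loses 208.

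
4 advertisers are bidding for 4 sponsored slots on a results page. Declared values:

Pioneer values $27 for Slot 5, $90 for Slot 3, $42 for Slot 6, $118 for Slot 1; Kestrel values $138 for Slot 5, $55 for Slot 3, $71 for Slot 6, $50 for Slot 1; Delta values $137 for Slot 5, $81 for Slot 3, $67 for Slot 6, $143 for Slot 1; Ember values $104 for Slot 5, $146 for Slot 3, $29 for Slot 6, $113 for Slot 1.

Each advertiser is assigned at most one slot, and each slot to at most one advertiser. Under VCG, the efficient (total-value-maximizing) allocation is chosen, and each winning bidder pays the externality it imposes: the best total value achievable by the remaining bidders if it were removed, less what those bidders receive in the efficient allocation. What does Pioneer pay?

Efficient allocation: Pioneer→Slot 1 ($118), Kestrel→Slot 6 ($71), Delta→Slot 5 ($137), Ember→Slot 3 ($146); total welfare W = $472.
Pioneer receives Slot 1 at value $118, so the others get W − 118 = $354.
Without Pioneer: best allocation of the remaining 3 bidders over all 4 slots is Kestrel→Slot 5 ($138), Delta→Slot 1 ($143), Ember→Slot 3 ($146), total $427.
VCG payment = (others' best without Pioneer) − (others' welfare with Pioneer) = 427 − 354 = $73.

Pioneer pays $73.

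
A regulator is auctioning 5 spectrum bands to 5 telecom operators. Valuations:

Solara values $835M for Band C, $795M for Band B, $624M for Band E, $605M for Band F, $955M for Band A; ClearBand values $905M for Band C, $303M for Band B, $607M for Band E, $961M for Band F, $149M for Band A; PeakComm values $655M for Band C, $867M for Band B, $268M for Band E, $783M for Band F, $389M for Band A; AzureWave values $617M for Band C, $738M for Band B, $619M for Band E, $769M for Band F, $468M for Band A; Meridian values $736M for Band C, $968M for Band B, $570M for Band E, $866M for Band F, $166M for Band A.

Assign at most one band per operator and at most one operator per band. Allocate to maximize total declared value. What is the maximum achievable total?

This is the linear assignment problem.
Optimal: Solara→Band A ($955M), ClearBand→Band C ($905M), PeakComm→Band F ($783M), AzureWave→Band E ($619M), Meridian→Band B ($968M) — total 955+905+783+619+968 = $4230M.
Column-greedy (each band in turn goes to its best remaining operator) gives $3748M, worse by 482.
Next-best assignment: Solara→Band A, ClearBand→Band C, PeakComm→Band B, AzureWave→Band E, Meridian→Band F = $4212M.

Max total: $4230M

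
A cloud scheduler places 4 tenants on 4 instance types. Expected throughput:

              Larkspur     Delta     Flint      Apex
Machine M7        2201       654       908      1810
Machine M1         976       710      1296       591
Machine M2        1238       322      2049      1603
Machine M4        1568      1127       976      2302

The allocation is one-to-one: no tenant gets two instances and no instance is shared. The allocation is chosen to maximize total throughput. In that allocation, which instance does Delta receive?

Delta receives Machine M1.

This is a one-to-one assignment (maximum-weight bipartite matching).
Optimal: Larkspur→Machine M7 (2201 ops/s), Delta→Machine M1 (710 ops/s), Flint→Machine M2 (2049 ops/s), Apex→Machine M4 (2302 ops/s) — total 2201+710+2049+2302 = 7262 ops/s.
Row-greedy (each tenant in turn takes its best remaining instance) gives 5968 ops/s, worse by 1294.
Delta's own top instance is Machine M4 (1127 ops/s), but forcing Delta→Machine M4 and reassigning the rest optimally gives only 6227 ops/s — worse by 1035.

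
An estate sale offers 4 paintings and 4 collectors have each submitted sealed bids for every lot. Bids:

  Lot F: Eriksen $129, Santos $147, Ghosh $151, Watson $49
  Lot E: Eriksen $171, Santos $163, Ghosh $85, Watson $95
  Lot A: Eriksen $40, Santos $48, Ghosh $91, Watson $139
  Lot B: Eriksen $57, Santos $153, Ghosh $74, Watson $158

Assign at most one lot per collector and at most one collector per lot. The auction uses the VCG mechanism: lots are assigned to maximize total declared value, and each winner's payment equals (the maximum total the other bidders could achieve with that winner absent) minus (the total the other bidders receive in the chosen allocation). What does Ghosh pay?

Efficient allocation: Eriksen→Lot E ($171), Santos→Lot B ($153), Ghosh→Lot F ($151), Watson→Lot A ($139); total welfare W = $614.
Ghosh receives Lot F at value $151, so the others get W − 151 = $463.
Without Ghosh: best allocation of the remaining 3 bidders over all 4 lots is Eriksen→Lot E ($171), Santos→Lot F ($147), Watson→Lot B ($158), total $476.
VCG payment = (others' best without Ghosh) − (others' welfare with Ghosh) = 476 − 463 = $13.

Ghosh pays $13.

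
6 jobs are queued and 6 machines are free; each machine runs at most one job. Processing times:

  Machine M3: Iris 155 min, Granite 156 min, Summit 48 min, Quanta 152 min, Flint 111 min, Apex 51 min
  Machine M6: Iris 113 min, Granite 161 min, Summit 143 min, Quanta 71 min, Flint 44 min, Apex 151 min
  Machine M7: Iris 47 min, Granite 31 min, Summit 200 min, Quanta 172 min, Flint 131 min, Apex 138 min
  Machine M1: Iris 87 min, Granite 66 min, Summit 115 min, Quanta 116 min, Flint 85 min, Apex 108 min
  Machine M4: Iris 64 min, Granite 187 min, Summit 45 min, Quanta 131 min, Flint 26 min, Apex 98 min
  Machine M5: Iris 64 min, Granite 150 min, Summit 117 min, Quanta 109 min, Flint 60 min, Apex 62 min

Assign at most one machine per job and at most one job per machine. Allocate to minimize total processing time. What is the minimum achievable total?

Optimal: Iris→Machine M7 (47 min), Granite→Machine M1 (66 min), Summit→Machine M3 (48 min), Quanta→Machine M6 (71 min), Flint→Machine M4 (26 min), Apex→Machine M5 (62 min) — total 47+66+48+71+26+62 = 320 min.
Row-greedy (each job in turn takes its cheapest remaining machine) gives 340 min, worse by 20.
Next-best assignment: Iris→Machine M1, Granite→Machine M7, Summit→Machine M3, Quanta→Machine M6, Flint→Machine M4, Apex→Machine M5 = 325 min.
Every other assignment is strictly worse.

Min total: 320 min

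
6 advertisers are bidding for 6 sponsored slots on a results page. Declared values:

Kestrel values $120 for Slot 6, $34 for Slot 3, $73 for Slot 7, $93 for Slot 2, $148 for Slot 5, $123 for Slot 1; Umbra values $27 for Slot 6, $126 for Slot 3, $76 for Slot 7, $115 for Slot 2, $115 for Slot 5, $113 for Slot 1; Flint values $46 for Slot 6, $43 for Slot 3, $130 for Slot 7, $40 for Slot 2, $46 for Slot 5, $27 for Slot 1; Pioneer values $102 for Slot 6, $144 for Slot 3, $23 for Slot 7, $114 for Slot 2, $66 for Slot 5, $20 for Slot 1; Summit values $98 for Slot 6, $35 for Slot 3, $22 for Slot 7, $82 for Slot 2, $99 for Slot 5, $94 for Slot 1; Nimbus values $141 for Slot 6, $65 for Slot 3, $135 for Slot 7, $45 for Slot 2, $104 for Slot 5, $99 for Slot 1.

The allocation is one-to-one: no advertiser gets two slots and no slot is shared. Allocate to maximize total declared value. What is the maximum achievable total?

Optimal: Kestrel→Slot 5 ($148), Umbra→Slot 2 ($115), Flint→Slot 7 ($130), Pioneer→Slot 3 ($144), Summit→Slot 1 ($94), Nimbus→Slot 6 ($141) — total 148+115+130+144+94+141 = $772.
Row-greedy (each advertiser in turn takes its best remaining slot) gives $715, worse by 57.
Checked against all permutations: $772 is optimal.

Maximum total: $772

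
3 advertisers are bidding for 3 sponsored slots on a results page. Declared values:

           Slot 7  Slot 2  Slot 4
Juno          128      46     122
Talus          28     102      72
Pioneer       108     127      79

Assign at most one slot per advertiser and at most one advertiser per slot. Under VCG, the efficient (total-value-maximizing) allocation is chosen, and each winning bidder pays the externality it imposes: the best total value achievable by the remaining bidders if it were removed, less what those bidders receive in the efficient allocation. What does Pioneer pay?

Pioneer pays $6.

Efficient allocation: Juno→Slot 4 ($122), Talus→Slot 2 ($102), Pioneer→Slot 7 ($108); total welfare W = $332.
Pioneer receives Slot 7 at value $108, so the others get W − 108 = $224.
Without Pioneer: best allocation of the remaining 2 bidders over all 3 slots is Juno→Slot 7 ($128), Talus→Slot 2 ($102), total $230.
VCG payment = (others' best without Pioneer) − (others' welfare with Pioneer) = 230 − 224 = $6.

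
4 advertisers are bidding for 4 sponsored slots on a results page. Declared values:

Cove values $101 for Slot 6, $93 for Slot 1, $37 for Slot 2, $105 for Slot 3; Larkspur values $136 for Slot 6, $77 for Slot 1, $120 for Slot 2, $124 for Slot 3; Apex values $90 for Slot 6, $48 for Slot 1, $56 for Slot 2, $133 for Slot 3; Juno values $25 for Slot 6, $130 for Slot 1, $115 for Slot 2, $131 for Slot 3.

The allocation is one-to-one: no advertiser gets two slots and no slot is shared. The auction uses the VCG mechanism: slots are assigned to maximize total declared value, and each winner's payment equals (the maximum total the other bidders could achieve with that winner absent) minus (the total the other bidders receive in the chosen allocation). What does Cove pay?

Cove pays $16.

Efficient allocation: Cove→Slot 6 ($101), Larkspur→Slot 2 ($120), Apex→Slot 3 ($133), Juno→Slot 1 ($130); total welfare W = $484.
Cove receives Slot 6 at value $101, so the others get W − 101 = $383.
Without Cove: best allocation of the remaining 3 bidders over all 4 slots is Larkspur→Slot 6 ($136), Apex→Slot 3 ($133), Juno→Slot 1 ($130), total $399.
VCG payment = (others' best without Cove) − (others' welfare with Cove) = 399 − 383 = $16.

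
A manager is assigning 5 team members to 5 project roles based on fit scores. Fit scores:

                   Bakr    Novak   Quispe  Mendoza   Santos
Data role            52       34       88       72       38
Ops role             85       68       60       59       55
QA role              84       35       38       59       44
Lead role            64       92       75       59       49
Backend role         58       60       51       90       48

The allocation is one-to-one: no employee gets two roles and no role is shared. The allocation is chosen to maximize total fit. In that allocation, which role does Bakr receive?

This is the linear assignment problem.
Optimal: Bakr→QA role (84 pts), Novak→Lead role (92 pts), Quispe→Data role (88 pts), Mendoza→Backend role (90 pts), Santos→Ops role (55 pts) — total 84+92+88+90+55 = 409 pts.
Max-entry greedy (repeatedly take the single best remaining cell) gives 399 pts, worse by 10.
Bakr's own top role is Ops role (85 pts), but forcing Bakr→Ops role and reassigning the rest optimally gives only 399 pts — worse by 10.

Bakr receives QA role.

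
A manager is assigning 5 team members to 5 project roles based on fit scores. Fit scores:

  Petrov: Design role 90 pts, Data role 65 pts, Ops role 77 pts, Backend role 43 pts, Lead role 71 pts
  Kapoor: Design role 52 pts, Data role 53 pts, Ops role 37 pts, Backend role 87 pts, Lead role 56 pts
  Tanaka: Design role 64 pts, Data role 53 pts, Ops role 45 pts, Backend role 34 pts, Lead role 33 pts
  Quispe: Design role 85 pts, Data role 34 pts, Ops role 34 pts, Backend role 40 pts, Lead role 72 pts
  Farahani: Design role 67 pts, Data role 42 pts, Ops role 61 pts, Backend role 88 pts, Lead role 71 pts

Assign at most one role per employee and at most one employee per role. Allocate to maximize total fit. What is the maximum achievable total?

This is a one-to-one assignment (maximum-weight bipartite matching).
Optimal: Petrov→Ops role (77 pts), Kapoor→Backend role (87 pts), Tanaka→Data role (53 pts), Quispe→Design role (85 pts), Farahani→Lead role (71 pts) — total 77+87+53+85+71 = 373 pts.
Max-entry greedy (repeatedly take the single best remaining cell) gives 348 pts, worse by 25.
No other one-to-one assignment exceeds 373 pts.

Maximum total: 373 pts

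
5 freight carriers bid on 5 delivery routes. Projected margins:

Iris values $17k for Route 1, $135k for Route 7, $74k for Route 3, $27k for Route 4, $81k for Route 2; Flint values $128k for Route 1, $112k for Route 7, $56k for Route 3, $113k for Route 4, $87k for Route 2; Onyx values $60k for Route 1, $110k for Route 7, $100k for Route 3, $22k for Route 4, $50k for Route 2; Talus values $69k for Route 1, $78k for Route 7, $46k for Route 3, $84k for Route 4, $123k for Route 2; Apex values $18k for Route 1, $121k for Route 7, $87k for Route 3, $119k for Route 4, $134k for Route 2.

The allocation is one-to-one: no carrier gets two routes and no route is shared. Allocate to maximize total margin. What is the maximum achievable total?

Optimal: Iris→Route 7 ($135k), Flint→Route 1 ($128k), Onyx→Route 3 ($100k), Talus→Route 2 ($123k), Apex→Route 4 ($119k) — total 135+128+100+123+119 = $605k.
Max-entry greedy (repeatedly take the single best remaining cell) gives $581k, worse by 24.
Next-best assignment: Iris→Route 7, Flint→Route 1, Onyx→Route 3, Talus→Route 4, Apex→Route 2 = $581k.
Swapping Talus↔Onyx (Talus→Route 3 $46k, Onyx→Route 2 $50k) loses 127.
No other one-to-one assignment exceeds $605k.

Max total: $605k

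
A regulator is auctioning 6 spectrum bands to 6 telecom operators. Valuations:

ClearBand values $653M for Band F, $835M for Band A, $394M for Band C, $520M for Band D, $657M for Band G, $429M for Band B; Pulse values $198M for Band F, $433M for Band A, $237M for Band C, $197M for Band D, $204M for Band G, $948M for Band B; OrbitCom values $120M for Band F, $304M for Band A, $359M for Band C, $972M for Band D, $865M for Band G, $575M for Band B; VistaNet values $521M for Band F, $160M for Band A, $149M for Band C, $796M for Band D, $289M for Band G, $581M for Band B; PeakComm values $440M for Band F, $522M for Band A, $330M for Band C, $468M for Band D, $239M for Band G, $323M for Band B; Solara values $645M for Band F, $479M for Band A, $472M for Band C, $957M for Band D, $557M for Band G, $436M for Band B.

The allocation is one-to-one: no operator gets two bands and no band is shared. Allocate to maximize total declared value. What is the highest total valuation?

Maximum total: $4456M

Optimal: ClearBand→Band A ($835M), Pulse→Band B ($948M), OrbitCom→Band G ($865M), VistaNet→Band F ($521M), PeakComm→Band C ($330M), Solara→Band D ($957M) — total 835+948+865+521+330+957 = $4456M.
Column-greedy (each band in turn goes to its best remaining operator) gives $3856M, worse by 600.
Next-best assignment: ClearBand→Band A, Pulse→Band B, OrbitCom→Band G, VistaNet→Band D, PeakComm→Band C, Solara→Band F = $4419M.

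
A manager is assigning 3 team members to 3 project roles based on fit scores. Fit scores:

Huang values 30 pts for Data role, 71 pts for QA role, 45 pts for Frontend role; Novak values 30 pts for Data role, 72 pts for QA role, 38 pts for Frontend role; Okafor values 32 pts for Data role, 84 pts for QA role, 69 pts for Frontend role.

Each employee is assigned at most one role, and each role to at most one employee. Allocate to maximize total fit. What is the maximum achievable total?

Max total: 171 pts

Treat this as an assignment problem: match each employee to one role.
Optimal: Huang→Data role (30 pts), Novak→QA role (72 pts), Okafor→Frontend role (69 pts) — total 30+72+69 = 171 pts.
Row-greedy (each employee in turn takes its best remaining role) gives 141 pts, worse by 30.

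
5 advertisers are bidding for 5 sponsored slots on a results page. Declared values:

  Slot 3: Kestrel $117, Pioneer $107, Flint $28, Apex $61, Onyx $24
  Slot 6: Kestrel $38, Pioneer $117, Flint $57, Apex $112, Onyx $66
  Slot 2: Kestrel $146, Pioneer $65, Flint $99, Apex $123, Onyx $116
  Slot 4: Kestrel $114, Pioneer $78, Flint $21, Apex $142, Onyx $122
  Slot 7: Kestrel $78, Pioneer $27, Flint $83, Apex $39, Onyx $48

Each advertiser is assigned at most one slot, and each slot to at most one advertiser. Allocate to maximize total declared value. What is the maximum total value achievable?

Max total: $575

Optimal: Kestrel→Slot 3 ($117), Pioneer→Slot 6 ($117), Flint→Slot 7 ($83), Apex→Slot 4 ($142), Onyx→Slot 2 ($116) — total 117+117+83+142+116 = $575.
Column-greedy (each slot in turn goes to its best remaining advertiser) gives $562, worse by 13.
Next-best assignment: Kestrel→Slot 2, Pioneer→Slot 3, Flint→Slot 7, Apex→Slot 6, Onyx→Slot 4 = $570.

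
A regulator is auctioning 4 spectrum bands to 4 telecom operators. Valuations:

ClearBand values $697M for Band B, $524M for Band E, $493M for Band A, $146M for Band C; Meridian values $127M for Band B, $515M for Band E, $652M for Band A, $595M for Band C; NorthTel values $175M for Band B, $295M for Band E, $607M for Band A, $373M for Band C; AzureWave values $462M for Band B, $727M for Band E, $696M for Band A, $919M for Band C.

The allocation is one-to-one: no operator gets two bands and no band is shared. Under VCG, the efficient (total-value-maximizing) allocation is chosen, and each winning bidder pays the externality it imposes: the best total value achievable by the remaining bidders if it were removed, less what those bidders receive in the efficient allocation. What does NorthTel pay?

NorthTel pays $137M.

Efficient allocation: ClearBand→Band B ($697M), Meridian→Band E ($515M), NorthTel→Band A ($607M), AzureWave→Band C ($919M); total welfare W = $2738M.
NorthTel receives Band A at value $607M, so the others get W − 607 = $2131M.
Without NorthTel: best allocation of the remaining 3 bidders over all 4 bands is ClearBand→Band B ($697M), Meridian→Band A ($652M), AzureWave→Band C ($919M), total $2268M.
VCG payment = (others' best without NorthTel) − (others' welfare with NorthTel) = 2268 − 2131 = $137M.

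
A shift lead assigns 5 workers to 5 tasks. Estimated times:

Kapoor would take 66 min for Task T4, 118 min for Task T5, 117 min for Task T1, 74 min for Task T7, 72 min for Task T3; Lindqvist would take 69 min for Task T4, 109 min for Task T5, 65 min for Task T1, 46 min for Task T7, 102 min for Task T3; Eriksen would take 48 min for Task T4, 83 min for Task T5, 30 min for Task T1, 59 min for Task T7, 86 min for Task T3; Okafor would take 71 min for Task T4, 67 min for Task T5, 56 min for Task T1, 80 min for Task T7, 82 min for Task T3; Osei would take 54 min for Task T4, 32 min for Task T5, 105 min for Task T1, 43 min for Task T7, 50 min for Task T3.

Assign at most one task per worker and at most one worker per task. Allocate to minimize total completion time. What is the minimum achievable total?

Optimal: Kapoor→Task T3 (72 min), Lindqvist→Task T7 (46 min), Eriksen→Task T1 (30 min), Okafor→Task T4 (71 min), Osei→Task T5 (32 min) — total 72+46+30+71+32 = 251 min.
Min-entry greedy (repeatedly take the single cheapest remaining cell) gives 256 min, worse by 5.
Next-best assignment: Kapoor→Task T3, Lindqvist→Task T7, Eriksen→Task T4, Okafor→Task T1, Osei→Task T5 = 254 min.

Min total: 251 min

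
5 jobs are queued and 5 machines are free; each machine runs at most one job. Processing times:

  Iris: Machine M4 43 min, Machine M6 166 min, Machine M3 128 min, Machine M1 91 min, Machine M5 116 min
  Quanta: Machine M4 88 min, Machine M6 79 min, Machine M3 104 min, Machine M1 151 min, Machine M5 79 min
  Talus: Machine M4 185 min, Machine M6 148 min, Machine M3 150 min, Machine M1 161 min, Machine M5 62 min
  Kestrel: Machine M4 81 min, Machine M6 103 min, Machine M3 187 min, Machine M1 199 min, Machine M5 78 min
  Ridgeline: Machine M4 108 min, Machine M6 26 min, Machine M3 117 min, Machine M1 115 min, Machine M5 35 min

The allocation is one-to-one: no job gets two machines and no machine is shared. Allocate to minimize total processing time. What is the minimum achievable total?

Min total: 364 min

Optimal: Iris→Machine M1 (91 min), Quanta→Machine M3 (104 min), Talus→Machine M5 (62 min), Kestrel→Machine M4 (81 min), Ridgeline→Machine M6 (26 min) — total 91+104+62+81+26 = 364 min.
Row-greedy (each job in turn takes its cheapest remaining machine) gives 486 min, worse by 122.
Next-best assignment: Iris→Machine M4, Quanta→Machine M3, Talus→Machine M1, Kestrel→Machine M5, Ridgeline→Machine M6 = 412 min.
Checked against all permutations: 364 min is optimal.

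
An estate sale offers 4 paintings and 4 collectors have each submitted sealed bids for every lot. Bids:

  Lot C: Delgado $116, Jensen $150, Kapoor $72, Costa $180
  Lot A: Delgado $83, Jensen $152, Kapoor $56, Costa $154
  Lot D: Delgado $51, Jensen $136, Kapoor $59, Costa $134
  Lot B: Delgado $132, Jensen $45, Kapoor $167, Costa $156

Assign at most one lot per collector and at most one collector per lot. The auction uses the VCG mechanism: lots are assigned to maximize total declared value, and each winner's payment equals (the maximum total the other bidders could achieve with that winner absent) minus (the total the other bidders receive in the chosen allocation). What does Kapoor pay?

Efficient allocation: Delgado→Lot C ($116), Jensen→Lot D ($136), Kapoor→Lot B ($167), Costa→Lot A ($154); total welfare W = $573.
Kapoor receives Lot B at value $167, so the others get W − 167 = $406.
Without Kapoor: best allocation of the remaining 3 bidders over all 4 lots is Delgado→Lot B ($132), Jensen→Lot A ($152), Costa→Lot C ($180), total $464.
VCG payment = (others' best without Kapoor) − (others' welfare with Kapoor) = 464 − 406 = $58.

Kapoor pays $58.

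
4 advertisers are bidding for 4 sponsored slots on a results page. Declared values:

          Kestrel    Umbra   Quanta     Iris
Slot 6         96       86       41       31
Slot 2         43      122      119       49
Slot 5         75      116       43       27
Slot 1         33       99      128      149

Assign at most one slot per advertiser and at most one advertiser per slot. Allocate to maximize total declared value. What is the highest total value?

Maximum total: $480

This is the linear assignment problem.
Optimal: Kestrel→Slot 6 ($96), Umbra→Slot 5 ($116), Quanta→Slot 2 ($119), Iris→Slot 1 ($149) — total 96+116+119+149 = $480.
Max-entry greedy (repeatedly take the single best remaining cell) gives $410, worse by 70.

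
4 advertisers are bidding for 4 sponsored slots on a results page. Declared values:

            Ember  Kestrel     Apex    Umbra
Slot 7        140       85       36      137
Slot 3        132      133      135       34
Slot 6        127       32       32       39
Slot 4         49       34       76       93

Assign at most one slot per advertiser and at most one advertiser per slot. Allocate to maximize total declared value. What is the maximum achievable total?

Maximum total: $473

Optimal: Ember→Slot 6 ($127), Kestrel→Slot 3 ($133), Apex→Slot 4 ($76), Umbra→Slot 7 ($137) — total 127+133+76+137 = $473.
Row-greedy (each advertiser in turn takes its best remaining slot) gives $388, worse by 85.
Next-best assignment: Ember→Slot 6, Kestrel→Slot 7, Apex→Slot 3, Umbra→Slot 4 = $440.
Swapping Ember↔Apex (Ember→Slot 4 $49, Apex→Slot 6 $32) loses 122.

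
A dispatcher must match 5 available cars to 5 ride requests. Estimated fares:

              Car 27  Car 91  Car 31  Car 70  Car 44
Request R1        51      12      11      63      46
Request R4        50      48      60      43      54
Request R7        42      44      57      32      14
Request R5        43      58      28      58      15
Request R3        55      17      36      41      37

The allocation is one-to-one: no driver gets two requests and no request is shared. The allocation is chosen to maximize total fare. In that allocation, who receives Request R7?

Car 31 receives Request R7.

Optimal: Car 27→Request R3 ($55), Car 91→Request R5 ($58), Car 31→Request R7 ($57), Car 70→Request R1 ($63), Car 44→Request R4 ($54) — total 55+58+57+63+54 = $287.
Column-greedy (each request in turn goes to its best remaining driver) gives $247, worse by 40.
Next-best assignment: Car 27→Request R4, Car 91→Request R5, Car 31→Request R7, Car 70→Request R1, Car 44→Request R3 = $265.
Car 31's own top request is Request R4 ($60), but forcing Car 31→Request R4 and reassigning the rest optimally gives only $263 — worse by 24.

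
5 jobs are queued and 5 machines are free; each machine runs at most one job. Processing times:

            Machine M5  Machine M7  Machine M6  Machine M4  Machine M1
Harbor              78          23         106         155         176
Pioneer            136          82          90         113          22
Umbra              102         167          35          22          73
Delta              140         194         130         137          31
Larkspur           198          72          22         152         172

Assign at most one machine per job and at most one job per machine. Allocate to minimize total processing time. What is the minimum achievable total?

This is a one-to-one assignment (minimum-cost bipartite matching).
Optimal: Harbor→Machine M7 (23 min), Pioneer→Machine M1 (22 min), Umbra→Machine M4 (22 min), Delta→Machine M5 (140 min), Larkspur→Machine M6 (22 min) — total 23+22+22+140+22 = 229 min.
Column-greedy (each machine in turn goes to its cheapest remaining job) gives 329 min, worse by 100.

Minimum total: 229 min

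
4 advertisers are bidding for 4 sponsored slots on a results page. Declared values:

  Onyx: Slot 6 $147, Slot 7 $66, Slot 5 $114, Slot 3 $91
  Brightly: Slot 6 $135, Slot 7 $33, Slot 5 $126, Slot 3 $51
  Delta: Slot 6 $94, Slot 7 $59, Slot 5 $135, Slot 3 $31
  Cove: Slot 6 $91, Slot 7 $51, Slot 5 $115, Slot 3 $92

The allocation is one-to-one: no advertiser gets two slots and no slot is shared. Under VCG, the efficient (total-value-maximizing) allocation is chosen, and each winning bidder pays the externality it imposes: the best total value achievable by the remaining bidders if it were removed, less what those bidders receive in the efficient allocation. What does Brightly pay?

Efficient allocation: Onyx→Slot 7 ($66), Brightly→Slot 6 ($135), Delta→Slot 5 ($135), Cove→Slot 3 ($92); total welfare W = $428.
Brightly receives Slot 6 at value $135, so the others get W − 135 = $293.
Without Brightly: best allocation of the remaining 3 bidders over all 4 slots is Onyx→Slot 6 ($147), Delta→Slot 5 ($135), Cove→Slot 3 ($92), total $374.
VCG payment = (others' best without Brightly) − (others' welfare with Brightly) = 374 − 293 = $81.

Brightly pays $81.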